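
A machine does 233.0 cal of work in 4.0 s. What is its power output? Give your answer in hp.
P = W/t = 974.9 J / 4 s = 243.7 W = 0.3268 hp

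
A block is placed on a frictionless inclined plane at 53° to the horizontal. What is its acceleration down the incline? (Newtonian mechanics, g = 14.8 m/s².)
a = g sin(θ) = 14.8 × sin(53°) = 14.8 × 0.7986 = 11.82 m/s²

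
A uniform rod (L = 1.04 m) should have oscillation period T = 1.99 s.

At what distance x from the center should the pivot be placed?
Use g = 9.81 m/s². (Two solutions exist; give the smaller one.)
T = 2π√((L²/12 + x²)/(gx)). Let c = T²g/(4π²) = 0.984.
x² − cx + L²/12 = 0 → x = (c − √(c² − L²/3))/2 = 0.1022 m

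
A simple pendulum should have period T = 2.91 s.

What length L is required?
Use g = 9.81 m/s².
T = 2π√(L/g) → L = g(T/2π)² = 9.81×(2.91/2π)² = 2.104 m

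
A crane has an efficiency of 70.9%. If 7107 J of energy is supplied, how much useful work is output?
W_out = η × W_in = 0.709 × 7107 = 5038.9 J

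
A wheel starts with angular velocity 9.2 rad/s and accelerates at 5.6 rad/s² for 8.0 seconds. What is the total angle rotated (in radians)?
θ = ω₀t + ½αt² = 9.2×8.0 + ½×5.6×8.0² = 252.8 rad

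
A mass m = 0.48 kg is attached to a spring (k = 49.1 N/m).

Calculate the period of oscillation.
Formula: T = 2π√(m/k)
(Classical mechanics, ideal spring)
T = 2π√(m/k) = 2π√(0.48/49.1) = 0.6212 s; f = 1/T = 1.61 Hz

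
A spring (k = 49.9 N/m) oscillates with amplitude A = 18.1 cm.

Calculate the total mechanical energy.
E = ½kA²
E = ½kA² = ½×49.9×(0.181)² = 0.8174 J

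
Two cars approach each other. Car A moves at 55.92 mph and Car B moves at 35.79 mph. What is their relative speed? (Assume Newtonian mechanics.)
v_rel = v_A + v_B = 55.92 + 35.79 = 91.71 mph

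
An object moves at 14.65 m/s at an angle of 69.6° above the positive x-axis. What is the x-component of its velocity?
vₓ = v cos(θ) = 14.65 × cos(69.6°) = 5.11 m/s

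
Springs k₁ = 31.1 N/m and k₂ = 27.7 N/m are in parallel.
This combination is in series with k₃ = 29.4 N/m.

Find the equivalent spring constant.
k₁₂ = k₁ + k₂ = 58.8 N/m (parallel)
1/k_eq = 1/k₁₂ + 1/k₃ → k_eq = 19.6 N/m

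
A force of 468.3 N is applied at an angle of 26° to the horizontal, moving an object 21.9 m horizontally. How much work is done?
W = Fd cosθ = 468.3×21.9×cos(26°) = 9217.8 J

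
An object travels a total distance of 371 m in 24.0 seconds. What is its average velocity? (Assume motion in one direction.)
v_avg = Δd / Δt = 371 / 24.0 = 15.46 m/s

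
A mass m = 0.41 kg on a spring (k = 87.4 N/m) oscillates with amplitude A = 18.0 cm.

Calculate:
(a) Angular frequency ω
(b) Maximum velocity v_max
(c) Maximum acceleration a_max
ω = √(k/m) = √(87.4/0.41) = 14.6 rad/s
v_max = ωA = 14.6×0.18 = 2.628 m/s
a_max = ω²A = 14.6²×0.18 = 38.37 m/s²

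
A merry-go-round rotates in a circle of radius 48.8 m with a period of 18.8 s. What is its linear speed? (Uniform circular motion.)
v = 2πr/T = 2π×48.8/18.8 = 16.31 m/s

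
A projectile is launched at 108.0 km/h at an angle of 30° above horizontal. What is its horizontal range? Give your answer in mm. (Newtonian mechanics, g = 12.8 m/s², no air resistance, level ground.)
R = v₀² sin(2θ) / g (with unit conversion) = 60890.0 mm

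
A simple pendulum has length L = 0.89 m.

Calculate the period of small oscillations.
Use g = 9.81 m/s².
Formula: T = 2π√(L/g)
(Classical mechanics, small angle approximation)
T = 2π√(L/g) = 2π√(0.89/9.81) = 1.893 s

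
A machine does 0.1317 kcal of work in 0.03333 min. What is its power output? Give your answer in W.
P = W/t = 551 J / 2 s = 275.5 W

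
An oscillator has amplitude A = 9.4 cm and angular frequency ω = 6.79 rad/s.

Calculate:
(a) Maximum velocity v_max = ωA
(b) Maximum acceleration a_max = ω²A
v_max = ωA = 6.79×0.094 = 0.6383 m/s
a_max = ω²A = 6.79²×0.094 = 4.334 m/s²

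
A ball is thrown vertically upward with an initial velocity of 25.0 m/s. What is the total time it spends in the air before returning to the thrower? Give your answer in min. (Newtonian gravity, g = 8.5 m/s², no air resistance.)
t_total = 2v₀/g (with unit conversion) = 0.09804 min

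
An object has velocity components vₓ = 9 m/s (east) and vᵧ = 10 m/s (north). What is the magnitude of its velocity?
|v| = √(vₓ² + vᵧ²) = √(9² + 10²) = √(181) = 13.45 m/s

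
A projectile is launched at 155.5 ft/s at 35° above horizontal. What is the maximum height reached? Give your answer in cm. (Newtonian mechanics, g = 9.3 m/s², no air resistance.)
H = v₀²sin²(θ)/(2g) (with unit conversion) = 3973.0 cm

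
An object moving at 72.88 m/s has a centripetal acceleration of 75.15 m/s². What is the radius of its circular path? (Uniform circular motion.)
r = v²/a_c = 72.88²/75.15 = 70.68 m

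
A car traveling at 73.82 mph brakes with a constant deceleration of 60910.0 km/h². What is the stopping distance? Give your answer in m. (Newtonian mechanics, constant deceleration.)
d = v₀² / (2a) (with unit conversion) = 115.9 m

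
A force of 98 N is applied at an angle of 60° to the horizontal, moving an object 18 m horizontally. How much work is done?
W = Fd cosθ = 98×18×cos(60°) = 882.0 J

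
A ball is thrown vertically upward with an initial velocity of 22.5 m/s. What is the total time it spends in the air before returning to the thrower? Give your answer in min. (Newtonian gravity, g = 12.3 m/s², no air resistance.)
t_total = 2v₀/g (with unit conversion) = 0.06098 min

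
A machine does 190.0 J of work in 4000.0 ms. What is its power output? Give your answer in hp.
P = W/t = 190 J / 4 s = 47.5 W = 0.0637 hp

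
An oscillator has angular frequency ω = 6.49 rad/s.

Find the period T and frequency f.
T = 2π/ω = 2π/6.49 = 0.9681 s; f = ω/2π = 1.033 Hz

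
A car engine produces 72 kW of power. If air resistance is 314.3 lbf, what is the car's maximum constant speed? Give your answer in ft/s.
P = Fv → v = P/F = 72000 W / 1398 N = 51.5 m/s = 169.0 ft/s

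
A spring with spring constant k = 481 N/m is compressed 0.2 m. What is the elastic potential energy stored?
PE = ½kx² = ½×481×0.2² = 9.62 J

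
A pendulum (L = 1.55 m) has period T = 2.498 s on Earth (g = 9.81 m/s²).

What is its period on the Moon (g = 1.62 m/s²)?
T = 2π√(L/g), so T_moon/T_earth = √(g_earth/g_moon)
T_moon = 2π√(1.55/1.62) = 6.146 s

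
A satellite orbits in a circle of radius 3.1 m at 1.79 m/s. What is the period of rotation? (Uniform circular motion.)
T = 2πr/v = 2π×3.1/1.79 = 10.88 s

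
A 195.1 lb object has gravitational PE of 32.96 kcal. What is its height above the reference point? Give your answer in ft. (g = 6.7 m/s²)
PE = mgh → h = PE/(mg) = 1.379e+05 J / (88.5 kg × 6.7 m/s²) = 232.6 m = 763.1 ft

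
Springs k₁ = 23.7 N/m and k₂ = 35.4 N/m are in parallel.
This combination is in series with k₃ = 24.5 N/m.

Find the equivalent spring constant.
k₁₂ = k₁ + k₂ = 59.1 N/m (parallel)
1/k_eq = 1/k₁₂ + 1/k₃ → k_eq = 17.32 N/m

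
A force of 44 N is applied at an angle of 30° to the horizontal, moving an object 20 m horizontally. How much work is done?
W = Fd cosθ = 44×20×cos(30°) = 762.1 J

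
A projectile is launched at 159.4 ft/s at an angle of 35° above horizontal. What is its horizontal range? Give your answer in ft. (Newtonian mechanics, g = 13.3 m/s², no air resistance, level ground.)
R = v₀² sin(2θ) / g (with unit conversion) = 547.2 ft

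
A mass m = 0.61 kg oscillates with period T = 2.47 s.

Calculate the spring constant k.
T = 2π√(m/k) → k = m(2π/T)² = 0.61×(2π/2.47)² = 3.947 N/m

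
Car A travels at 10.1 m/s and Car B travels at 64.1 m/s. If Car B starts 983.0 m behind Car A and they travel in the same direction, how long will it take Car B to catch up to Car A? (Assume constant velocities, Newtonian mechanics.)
Relative speed: v_rel = 64.1 - 10.1 = 54 m/s
Time to catch: t = d₀/v_rel = 983.0/54 = 18.2 s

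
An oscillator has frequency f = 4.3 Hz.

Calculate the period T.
T = 1/f = 1/4.3 = 0.2326 s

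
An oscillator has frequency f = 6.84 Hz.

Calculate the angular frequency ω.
ω = 2πf = 2π×6.84 = 42.98 rad/s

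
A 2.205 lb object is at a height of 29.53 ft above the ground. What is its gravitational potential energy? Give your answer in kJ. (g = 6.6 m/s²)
PE = mgh = 1 kg × 6.6 m/s² × 9.001 m = 59.42 J = 0.05942 kJ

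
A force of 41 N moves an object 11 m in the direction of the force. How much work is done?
W = Fd = 41×11 = 451.0 J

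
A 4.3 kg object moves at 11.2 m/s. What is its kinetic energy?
KE = ½mv² = ½×4.3×11.2² = 269.696 J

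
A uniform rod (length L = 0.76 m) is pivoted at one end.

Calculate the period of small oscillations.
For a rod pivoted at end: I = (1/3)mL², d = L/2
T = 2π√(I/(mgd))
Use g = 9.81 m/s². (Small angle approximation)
I/m = (1/3)L² = 0.1925 m²; d = L/2 = 0.38 m
T = 2π√(I/(mgd)) = 2π√(0.1925/(9.81×0.38)) = 1.428 s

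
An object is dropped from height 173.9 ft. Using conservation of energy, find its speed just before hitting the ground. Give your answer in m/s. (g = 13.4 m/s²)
mgh = ½mv² → v = √(2gh) = √(2×13.4×53) = 37.69 m/s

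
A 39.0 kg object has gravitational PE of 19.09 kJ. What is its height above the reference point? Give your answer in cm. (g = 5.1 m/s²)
PE = mgh → h = PE/(mg) = 1.909e+04 J / (39 kg × 5.1 m/s²) = 95.98 m = 9598.0 cm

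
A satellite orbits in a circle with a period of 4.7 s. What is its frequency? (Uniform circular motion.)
f = 1/T = 1/4.7 = 0.2128 Hz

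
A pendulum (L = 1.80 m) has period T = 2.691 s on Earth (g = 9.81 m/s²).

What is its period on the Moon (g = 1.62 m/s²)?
T = 2π√(L/g), so T_moon/T_earth = √(g_earth/g_moon)
T_moon = 2π√(1.8/1.62) = 6.623 s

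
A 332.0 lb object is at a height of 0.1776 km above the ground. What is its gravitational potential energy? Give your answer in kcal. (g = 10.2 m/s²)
PE = mgh = 150.6 kg × 10.2 m/s² × 177.6 m = 2.728e+05 J = 65.2 kcal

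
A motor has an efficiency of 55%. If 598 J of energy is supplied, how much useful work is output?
W_out = η × W_in = 0.55 × 598 = 328.9 J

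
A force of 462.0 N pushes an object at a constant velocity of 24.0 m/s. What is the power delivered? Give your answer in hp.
P = Fv = 462 N × 24 m/s = 1.109e+04 W = 14.87 hp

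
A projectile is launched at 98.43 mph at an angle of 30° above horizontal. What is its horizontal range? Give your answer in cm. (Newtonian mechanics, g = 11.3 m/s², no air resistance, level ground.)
R = v₀² sin(2θ) / g (with unit conversion) = 14840.0 cm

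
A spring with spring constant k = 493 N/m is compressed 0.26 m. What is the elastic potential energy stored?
PE = ½kx² = ½×493×0.26² = 16.66 J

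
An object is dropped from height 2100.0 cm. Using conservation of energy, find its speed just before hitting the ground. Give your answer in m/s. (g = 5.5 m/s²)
mgh = ½mv² → v = √(2gh) = √(2×5.5×21) = 15.2 m/s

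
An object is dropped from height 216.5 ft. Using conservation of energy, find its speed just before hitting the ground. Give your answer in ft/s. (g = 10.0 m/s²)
mgh = ½mv² → v = √(2gh) = √(2×10.0×65.99) = 36.33 m/s = 119.2 ft/s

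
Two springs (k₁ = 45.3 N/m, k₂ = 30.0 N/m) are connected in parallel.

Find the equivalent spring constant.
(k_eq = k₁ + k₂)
k_eq = k₁ + k₂ = 45.3 + 30.0 = 75.3 N/m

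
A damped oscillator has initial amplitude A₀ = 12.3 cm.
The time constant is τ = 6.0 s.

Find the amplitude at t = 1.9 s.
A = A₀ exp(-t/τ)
A = A₀ exp(−t/τ) = 12.3×exp(−1.9/6.0) = 8.961 cm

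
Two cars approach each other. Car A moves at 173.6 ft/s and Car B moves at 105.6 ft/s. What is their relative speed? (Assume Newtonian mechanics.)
v_rel = v_A + v_B = 173.6 + 105.6 = 279.2 ft/s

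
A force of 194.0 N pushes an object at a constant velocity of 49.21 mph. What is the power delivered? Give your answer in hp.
P = Fv = 194 N × 22 m/s = 4268 W = 5.723 hp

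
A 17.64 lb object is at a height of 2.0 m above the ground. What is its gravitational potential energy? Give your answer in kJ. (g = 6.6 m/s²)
PE = mgh = 8.001 kg × 6.6 m/s² × 2 m = 105.6 J = 0.1056 kJ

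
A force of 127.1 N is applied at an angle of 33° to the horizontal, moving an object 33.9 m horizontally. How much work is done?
W = Fd cosθ = 127.1×33.9×cos(33°) = 3613.6 J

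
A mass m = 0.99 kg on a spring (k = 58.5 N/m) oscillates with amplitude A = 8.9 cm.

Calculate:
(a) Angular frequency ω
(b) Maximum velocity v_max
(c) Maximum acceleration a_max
ω = √(k/m) = √(58.5/0.99) = 7.687 rad/s
v_max = ωA = 7.687×0.089 = 0.6841 m/s
a_max = ω²A = 7.687²×0.089 = 5.259 m/s²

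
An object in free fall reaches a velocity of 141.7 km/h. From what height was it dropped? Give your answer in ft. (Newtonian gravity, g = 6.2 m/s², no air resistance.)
h = v²/(2g) (with unit conversion) = 409.9 ft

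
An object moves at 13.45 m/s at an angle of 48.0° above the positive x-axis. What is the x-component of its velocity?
vₓ = v cos(θ) = 13.45 × cos(48.0°) = 9.0 m/s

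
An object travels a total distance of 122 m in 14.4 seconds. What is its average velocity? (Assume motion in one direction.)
v_avg = Δd / Δt = 122 / 14.4 = 8.47 m/s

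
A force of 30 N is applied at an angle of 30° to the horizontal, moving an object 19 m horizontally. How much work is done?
W = Fd cosθ = 30×19×cos(30°) = 493.63 J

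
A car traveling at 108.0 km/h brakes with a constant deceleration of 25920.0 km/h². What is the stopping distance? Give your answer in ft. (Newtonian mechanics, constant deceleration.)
d = v₀² / (2a) (with unit conversion) = 738.2 ft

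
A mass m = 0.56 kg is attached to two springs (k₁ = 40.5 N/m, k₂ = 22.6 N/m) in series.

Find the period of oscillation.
k_eq = k₁k₂/(k₁+k₂) = 14.51 N/m
T = 2π√(m/k_eq) = 2π√(0.56/14.51) = 1.235 s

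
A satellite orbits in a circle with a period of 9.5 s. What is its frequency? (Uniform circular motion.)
f = 1/T = 1/9.5 = 0.1053 Hz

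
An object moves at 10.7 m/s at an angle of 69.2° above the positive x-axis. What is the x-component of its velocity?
vₓ = v cos(θ) = 10.7 × cos(69.2°) = 3.8 m/s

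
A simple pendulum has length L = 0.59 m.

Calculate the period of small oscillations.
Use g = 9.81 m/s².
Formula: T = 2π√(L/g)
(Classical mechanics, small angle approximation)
T = 2π√(L/g) = 2π√(0.59/9.81) = 1.541 s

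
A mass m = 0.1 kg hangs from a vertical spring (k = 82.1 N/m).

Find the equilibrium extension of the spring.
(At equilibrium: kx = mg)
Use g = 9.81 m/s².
x_eq = mg/k = 0.1×9.81/82.1 = 0.01195 m = 1.195 cm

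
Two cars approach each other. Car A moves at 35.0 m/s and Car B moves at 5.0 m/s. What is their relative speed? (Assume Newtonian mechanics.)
v_rel = v_A + v_B = 35.0 + 5.0 = 40.0 m/s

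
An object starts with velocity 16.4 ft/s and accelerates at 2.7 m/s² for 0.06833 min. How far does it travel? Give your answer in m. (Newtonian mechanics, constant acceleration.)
d = v₀t + ½at² (with unit conversion) = 43.19 m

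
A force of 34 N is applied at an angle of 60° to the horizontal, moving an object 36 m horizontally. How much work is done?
W = Fd cosθ = 34×36×cos(60°) = 612.0 J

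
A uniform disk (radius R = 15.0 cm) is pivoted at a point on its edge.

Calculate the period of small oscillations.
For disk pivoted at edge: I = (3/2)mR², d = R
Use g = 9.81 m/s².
I/m = (3/2)R² = 0.03375 m²; d = R = 0.15 m
T = 2π√((3/2)R²/(gR)) = 2π√(3R/(2g)) = 0.9516 s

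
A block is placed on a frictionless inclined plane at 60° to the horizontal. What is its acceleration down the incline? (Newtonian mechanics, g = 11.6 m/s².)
a = g sin(θ) = 11.6 × sin(60°) = 11.6 × 0.866 = 10.05 m/s²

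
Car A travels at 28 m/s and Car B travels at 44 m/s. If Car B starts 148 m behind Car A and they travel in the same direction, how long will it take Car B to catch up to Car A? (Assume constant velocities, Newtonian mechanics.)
Relative speed: v_rel = 44 - 28 = 16 m/s
Time to catch: t = d₀/v_rel = 148/16 = 9.25 s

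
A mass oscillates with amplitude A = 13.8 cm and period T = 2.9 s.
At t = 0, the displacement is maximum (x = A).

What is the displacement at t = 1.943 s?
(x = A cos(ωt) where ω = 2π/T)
ω = 2π/T = 2π/2.9 = 2.167 rad/s
x = A cos(ωt) = 13.8×cos(2.167×1.943) = -6.648 cm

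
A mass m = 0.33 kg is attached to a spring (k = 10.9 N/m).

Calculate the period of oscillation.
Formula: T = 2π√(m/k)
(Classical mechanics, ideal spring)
T = 2π√(m/k) = 2π√(0.33/10.9) = 1.093 s; f = 1/T = 0.9147 Hz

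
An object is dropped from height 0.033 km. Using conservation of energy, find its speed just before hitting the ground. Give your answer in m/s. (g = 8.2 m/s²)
mgh = ½mv² → v = √(2gh) = √(2×8.2×33) = 23.26 m/s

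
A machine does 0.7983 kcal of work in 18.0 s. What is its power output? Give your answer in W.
P = W/t = 3340 J / 18 s = 185.6 W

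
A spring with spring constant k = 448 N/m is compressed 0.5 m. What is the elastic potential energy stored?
PE = ½kx² = ½×448×0.5² = 56.0 J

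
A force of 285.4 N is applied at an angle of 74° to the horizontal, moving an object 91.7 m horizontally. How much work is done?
W = Fd cosθ = 285.4×91.7×cos(74°) = 7213.8 J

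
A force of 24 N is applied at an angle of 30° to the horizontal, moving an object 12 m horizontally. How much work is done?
W = Fd cosθ = 24×12×cos(30°) = 249.42 J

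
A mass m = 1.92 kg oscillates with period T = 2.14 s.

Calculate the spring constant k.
T = 2π√(m/k) → k = m(2π/T)² = 1.92×(2π/2.14)² = 16.55 N/m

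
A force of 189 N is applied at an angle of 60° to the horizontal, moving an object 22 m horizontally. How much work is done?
W = Fd cosθ = 189×22×cos(60°) = 2079.0 J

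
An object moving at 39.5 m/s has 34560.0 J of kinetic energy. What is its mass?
KE = ½mv² → m = 2KE/v² = 2×34560.0/39.5² = 44.3 kg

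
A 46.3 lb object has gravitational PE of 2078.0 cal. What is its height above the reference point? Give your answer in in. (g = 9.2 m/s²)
PE = mgh → h = PE/(mg) = 8694 J / (21 kg × 9.2 m/s²) = 45 m = 1772.0 in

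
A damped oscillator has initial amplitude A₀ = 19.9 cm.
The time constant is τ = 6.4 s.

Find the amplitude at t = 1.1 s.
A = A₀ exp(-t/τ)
A = A₀ exp(−t/τ) = 19.9×exp(−1.1/6.4) = 16.76 cm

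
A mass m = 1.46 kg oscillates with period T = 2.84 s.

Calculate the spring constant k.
T = 2π√(m/k) → k = m(2π/T)² = 1.46×(2π/2.84)² = 7.146 N/m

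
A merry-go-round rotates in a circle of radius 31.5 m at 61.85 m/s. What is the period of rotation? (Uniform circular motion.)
T = 2πr/v = 2π×31.5/61.85 = 3.2 s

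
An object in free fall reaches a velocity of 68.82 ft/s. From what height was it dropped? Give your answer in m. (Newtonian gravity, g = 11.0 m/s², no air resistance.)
h = v²/(2g) (with unit conversion) = 20.0 m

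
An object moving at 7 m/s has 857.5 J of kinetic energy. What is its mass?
KE = ½mv² → m = 2KE/v² = 2×857.5/7² = 35.0 kg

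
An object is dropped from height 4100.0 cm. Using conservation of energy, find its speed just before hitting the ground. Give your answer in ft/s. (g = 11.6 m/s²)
mgh = ½mv² → v = √(2gh) = √(2×11.6×41) = 30.84 m/s = 101.2 ft/s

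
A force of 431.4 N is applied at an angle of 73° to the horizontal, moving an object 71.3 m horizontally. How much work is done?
W = Fd cosθ = 431.4×71.3×cos(73°) = 8993.0 J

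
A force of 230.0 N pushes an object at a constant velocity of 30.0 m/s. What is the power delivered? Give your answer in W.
P = Fv = 230 N × 30 m/s = 6900 W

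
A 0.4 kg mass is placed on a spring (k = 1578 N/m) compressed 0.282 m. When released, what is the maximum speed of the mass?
½kx² = ½mv² → v = x√(k/m) = 0.282×√(1578/0.4) = 17.71 m/s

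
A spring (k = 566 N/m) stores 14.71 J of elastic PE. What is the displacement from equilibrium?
PE = ½kx² → x = √(2PE/k) = √(2×14.71/566) = 0.228 m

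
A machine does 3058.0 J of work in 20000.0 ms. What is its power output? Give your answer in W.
P = W/t = 3058 J / 20 s = 152.9 W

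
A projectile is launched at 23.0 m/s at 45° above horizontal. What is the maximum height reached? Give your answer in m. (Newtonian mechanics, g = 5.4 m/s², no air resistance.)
H = v₀²sin²(θ)/(2g) = 24.49 m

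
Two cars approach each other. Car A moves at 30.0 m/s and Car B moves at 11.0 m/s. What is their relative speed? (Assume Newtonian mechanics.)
v_rel = v_A + v_B = 30.0 + 11.0 = 41.0 m/s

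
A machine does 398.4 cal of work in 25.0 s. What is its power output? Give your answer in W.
P = W/t = 1667 J / 25 s = 66.68 W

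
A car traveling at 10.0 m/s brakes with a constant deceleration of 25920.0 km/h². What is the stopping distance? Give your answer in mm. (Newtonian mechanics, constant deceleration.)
d = v₀² / (2a) (with unit conversion) = 25000.0 mm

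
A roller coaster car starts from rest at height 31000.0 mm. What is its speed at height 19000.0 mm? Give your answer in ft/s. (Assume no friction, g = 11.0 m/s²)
mgh₁ = ½mv₂² + mgh₂ → v₂ = √(2g(h₁−h₂)) = √(2×11.0×(31−19)) = 16.25 m/s = 53.31 ft/s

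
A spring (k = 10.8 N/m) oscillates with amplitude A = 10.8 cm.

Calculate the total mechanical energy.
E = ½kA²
E = ½kA² = ½×10.8×(0.108)² = 0.06299 J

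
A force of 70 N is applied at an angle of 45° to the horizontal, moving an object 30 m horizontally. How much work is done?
W = Fd cosθ = 70×30×cos(45°) = 1484.9 J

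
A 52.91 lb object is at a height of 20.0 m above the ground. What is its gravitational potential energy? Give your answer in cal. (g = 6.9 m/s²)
PE = mgh = 24 kg × 6.9 m/s² × 20 m = 3312 J = 791.6 cal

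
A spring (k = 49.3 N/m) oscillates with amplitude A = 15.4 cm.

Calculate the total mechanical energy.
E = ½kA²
E = ½kA² = ½×49.3×(0.154)² = 0.5846 J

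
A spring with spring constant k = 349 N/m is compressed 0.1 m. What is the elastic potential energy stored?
PE = ½kx² = ½×349×0.1² = 1.745 J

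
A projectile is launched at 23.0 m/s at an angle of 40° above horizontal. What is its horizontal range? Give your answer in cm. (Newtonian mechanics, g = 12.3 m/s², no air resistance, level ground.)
R = v₀² sin(2θ) / g (with unit conversion) = 4235.0 cm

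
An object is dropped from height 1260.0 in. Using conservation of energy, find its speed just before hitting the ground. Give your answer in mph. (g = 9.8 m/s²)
mgh = ½mv² → v = √(2gh) = √(2×9.8×32) = 25.05 m/s = 56.03 mph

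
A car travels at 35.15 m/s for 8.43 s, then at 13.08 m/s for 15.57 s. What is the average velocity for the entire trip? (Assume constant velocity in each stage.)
d₁ = v₁t₁ = 35.15 × 8.43 = 296.314 m
d₂ = v₂t₂ = 13.08 × 15.57 = 203.656 m
d_total = 499.97 m, t_total = 24 s
v_avg = d_total/t_total = 499.97/24 = 20.83 m/s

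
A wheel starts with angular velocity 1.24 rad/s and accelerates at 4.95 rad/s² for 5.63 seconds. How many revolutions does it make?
θ = ω₀t + ½αt² = 1.24×5.63 + ½×4.95×5.63² = 85.43 rad
Revolutions = θ/(2π) = 85.43/(2π) = 13.6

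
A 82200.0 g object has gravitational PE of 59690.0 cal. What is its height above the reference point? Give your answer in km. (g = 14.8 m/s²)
PE = mgh → h = PE/(mg) = 2.497e+05 J / (82.2 kg × 14.8 m/s²) = 205.3 m = 0.2053 km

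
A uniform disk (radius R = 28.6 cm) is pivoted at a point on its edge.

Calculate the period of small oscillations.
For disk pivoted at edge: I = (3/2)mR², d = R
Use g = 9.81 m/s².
I/m = (3/2)R² = 0.1227 m²; d = R = 0.286 m
T = 2π√((3/2)R²/(gR)) = 2π√(3R/(2g)) = 1.314 s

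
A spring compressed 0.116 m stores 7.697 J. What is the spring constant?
PE = ½kx² → k = 2PE/x² = 2×7.697/0.116² = 1144.0 N/m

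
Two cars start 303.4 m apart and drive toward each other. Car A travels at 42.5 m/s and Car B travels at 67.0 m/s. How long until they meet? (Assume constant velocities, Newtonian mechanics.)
Combined speed: v_combined = 42.5 + 67.0 = 109.5 m/s
Time to meet: t = d/109.5 = 303.4/109.5 = 2.77 s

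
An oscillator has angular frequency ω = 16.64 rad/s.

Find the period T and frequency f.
T = 2π/ω = 2π/16.64 = 0.3776 s; f = ω/2π = 2.648 Hz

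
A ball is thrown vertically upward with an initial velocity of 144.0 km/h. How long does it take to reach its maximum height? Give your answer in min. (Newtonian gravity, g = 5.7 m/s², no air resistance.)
t_up = v₀/g (with unit conversion) = 0.117 min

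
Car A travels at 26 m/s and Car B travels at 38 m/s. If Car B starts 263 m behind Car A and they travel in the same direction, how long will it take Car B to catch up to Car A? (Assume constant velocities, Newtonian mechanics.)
Relative speed: v_rel = 38 - 26 = 12 m/s
Time to catch: t = d₀/v_rel = 263/12 = 21.92 s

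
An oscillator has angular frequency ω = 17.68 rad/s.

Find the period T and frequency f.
T = 2π/ω = 2π/17.68 = 0.3554 s; f = ω/2π = 2.814 Hz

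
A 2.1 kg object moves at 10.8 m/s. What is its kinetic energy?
KE = ½mv² = ½×2.1×10.8² = 122.472 J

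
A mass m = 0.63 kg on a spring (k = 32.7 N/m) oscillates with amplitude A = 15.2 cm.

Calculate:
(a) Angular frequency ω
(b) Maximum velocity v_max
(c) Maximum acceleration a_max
ω = √(k/m) = √(32.7/0.63) = 7.204 rad/s
v_max = ωA = 7.204×0.152 = 1.095 m/s
a_max = ω²A = 7.204²×0.152 = 7.89 m/s²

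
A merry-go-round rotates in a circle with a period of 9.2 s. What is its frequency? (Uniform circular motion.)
f = 1/T = 1/9.2 = 0.1087 Hz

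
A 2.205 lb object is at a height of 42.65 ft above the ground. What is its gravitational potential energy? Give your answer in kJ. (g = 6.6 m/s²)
PE = mgh = 1 kg × 6.6 m/s² × 13 m = 85.81 J = 0.08581 kJ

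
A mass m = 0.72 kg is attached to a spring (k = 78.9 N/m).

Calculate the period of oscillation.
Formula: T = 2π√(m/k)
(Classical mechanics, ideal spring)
T = 2π√(m/k) = 2π√(0.72/78.9) = 0.6002 s; f = 1/T = 1.666 Hz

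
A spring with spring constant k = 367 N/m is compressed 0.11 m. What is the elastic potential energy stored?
PE = ½kx² = ½×367×0.11² = 2.22 J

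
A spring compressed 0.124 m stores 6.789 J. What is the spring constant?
PE = ½kx² → k = 2PE/x² = 2×6.789/0.124² = 883.1 N/m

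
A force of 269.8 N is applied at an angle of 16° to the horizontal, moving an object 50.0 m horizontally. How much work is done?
W = Fd cosθ = 269.8×50.0×cos(16°) = 12967.0 J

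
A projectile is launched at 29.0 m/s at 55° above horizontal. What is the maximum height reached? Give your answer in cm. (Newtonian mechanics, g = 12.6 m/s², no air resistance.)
H = v₀²sin²(θ)/(2g) (with unit conversion) = 2239.0 cm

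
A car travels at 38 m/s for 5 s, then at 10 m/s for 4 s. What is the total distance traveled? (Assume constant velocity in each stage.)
d₁ = v₁t₁ = 38 × 5 = 190 m
d₂ = v₂t₂ = 10 × 4 = 40 m
d_total = 190 + 40 = 230 m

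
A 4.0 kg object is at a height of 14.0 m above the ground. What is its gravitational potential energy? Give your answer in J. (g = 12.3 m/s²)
PE = mgh = 4 kg × 12.3 m/s² × 14 m = 688.8 J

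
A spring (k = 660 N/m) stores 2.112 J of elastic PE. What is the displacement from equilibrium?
PE = ½kx² → x = √(2PE/k) = √(2×2.112/660) = 0.08 m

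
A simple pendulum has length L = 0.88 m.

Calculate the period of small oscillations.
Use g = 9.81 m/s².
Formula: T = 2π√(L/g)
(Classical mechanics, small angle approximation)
T = 2π√(L/g) = 2π√(0.88/9.81) = 1.882 s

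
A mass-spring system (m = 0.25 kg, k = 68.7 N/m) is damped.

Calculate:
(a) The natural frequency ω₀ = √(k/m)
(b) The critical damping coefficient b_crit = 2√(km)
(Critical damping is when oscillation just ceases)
ω₀ = √(k/m) = √(68.7/0.25) = 16.58 rad/s
b_crit = 2√(km) = 2√(68.7×0.25) = 8.289 kg/s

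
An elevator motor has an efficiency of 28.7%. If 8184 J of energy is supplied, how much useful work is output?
W_out = η × W_in = 0.287 × 8184 = 2348.8 J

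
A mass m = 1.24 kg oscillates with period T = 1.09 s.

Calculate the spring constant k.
T = 2π√(m/k) → k = m(2π/T)² = 1.24×(2π/1.09)² = 41.2 N/m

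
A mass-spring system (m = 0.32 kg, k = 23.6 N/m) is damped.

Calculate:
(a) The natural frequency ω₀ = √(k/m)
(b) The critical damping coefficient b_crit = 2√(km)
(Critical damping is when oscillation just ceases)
ω₀ = √(k/m) = √(23.6/0.32) = 8.588 rad/s
b_crit = 2√(km) = 2√(23.6×0.32) = 5.496 kg/s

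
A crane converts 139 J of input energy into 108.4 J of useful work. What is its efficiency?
η = W_out/W_in = 108.4/139 = 0.7799 = 77.99%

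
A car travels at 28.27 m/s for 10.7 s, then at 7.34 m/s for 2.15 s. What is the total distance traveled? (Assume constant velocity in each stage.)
d₁ = v₁t₁ = 28.27 × 10.7 = 302.489 m
d₂ = v₂t₂ = 7.34 × 2.15 = 15.781 m
d_total = 302.489 + 15.781 = 318.27 m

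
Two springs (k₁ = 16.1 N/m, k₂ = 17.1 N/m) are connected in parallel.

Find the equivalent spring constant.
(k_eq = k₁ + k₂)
k_eq = k₁ + k₂ = 16.1 + 17.1 = 33.2 N/m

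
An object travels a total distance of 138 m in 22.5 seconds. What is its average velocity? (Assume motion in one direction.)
v_avg = Δd / Δt = 138 / 22.5 = 6.13 m/s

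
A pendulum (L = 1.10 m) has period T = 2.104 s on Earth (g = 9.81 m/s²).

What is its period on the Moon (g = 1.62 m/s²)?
T = 2π√(L/g), so T_moon/T_earth = √(g_earth/g_moon)
T_moon = 2π√(1.1/1.62) = 5.177 s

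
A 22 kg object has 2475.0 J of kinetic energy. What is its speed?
KE = ½mv² → v = √(2KE/m) = √(2×2475.0/22) = 15.0 m/s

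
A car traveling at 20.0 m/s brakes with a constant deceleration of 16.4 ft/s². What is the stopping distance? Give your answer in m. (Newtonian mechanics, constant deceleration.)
d = v₀² / (2a) (with unit conversion) = 40.01 m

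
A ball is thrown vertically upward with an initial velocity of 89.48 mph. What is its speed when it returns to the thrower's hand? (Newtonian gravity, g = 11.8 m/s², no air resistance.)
By conservation of energy, the ball returns at the same speed = 89.48 mph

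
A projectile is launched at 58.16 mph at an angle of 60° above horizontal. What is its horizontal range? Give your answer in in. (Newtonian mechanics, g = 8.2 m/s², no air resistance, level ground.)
R = v₀² sin(2θ) / g (with unit conversion) = 2811.0 in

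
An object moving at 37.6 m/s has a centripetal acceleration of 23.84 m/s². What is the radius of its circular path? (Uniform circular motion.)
r = v²/a_c = 37.6²/23.84 = 59.3 m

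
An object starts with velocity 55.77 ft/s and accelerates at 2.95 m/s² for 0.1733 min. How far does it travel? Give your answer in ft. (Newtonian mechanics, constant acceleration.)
d = v₀t + ½at² (with unit conversion) = 1103.0 ft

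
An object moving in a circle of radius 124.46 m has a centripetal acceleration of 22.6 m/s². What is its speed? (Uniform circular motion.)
v = √(a_c × r) = √(22.6 × 124.46) = 53.04 m/s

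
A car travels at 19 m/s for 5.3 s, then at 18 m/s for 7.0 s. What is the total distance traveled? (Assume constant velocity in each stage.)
d₁ = v₁t₁ = 19 × 5.3 = 100.7 m
d₂ = v₂t₂ = 18 × 7.0 = 126 m
d_total = 100.7 + 126 = 226.7 m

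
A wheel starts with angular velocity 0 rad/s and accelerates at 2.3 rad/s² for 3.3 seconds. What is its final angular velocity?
ω = ω₀ + αt = 0 + 2.3 × 3.3 = 7.59 rad/s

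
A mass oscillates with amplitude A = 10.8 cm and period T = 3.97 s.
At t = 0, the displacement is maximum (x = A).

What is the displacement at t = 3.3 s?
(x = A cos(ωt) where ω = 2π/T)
ω = 2π/T = 2π/3.97 = 1.583 rad/s
x = A cos(ωt) = 10.8×cos(1.583×3.3) = 5.276 cm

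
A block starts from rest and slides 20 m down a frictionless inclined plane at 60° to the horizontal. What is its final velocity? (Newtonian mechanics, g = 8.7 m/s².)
a = g sin(θ) = 8.7 × sin(60°) = 7.53 m/s²
v = √(2ad) = √(2 × 7.53 × 20) = 17.36 m/s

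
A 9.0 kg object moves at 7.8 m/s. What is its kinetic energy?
KE = ½mv² = ½×9.0×7.8² = 273.78 J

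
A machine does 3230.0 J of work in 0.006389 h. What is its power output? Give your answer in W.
P = W/t = 3230 J / 23 s = 140.4 W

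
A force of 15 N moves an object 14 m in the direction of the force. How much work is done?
W = Fd = 15×14 = 210.0 J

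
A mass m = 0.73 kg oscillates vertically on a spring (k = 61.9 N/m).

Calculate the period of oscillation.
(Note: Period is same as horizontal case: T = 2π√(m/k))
T = 2π√(m/k) = 2π√(0.73/61.9) = 0.6823 s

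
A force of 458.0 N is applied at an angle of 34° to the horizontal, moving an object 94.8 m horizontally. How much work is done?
W = Fd cosθ = 458.0×94.8×cos(34°) = 35995.0 J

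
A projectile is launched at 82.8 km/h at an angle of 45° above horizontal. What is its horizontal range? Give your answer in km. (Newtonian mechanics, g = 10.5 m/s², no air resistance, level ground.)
R = v₀² sin(2θ) / g (with unit conversion) = 0.05038 km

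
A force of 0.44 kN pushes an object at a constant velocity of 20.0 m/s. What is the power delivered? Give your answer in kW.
P = Fv = 440 N × 20 m/s = 8800 W = 8.8 kW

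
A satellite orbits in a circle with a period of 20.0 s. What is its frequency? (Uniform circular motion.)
f = 1/T = 1/20.0 = 0.05 Hz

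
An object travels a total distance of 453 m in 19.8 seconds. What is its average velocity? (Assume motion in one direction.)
v_avg = Δd / Δt = 453 / 19.8 = 22.88 m/s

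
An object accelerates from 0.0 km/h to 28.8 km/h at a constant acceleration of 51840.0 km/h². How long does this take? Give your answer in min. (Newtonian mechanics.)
t = (v - v₀)/a (with unit conversion) = 0.03333 min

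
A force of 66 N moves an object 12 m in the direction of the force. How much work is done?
W = Fd = 66×12 = 792.0 J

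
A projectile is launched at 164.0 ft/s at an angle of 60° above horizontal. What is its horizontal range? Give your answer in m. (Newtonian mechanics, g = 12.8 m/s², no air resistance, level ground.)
R = v₀² sin(2θ) / g (with unit conversion) = 169.1 m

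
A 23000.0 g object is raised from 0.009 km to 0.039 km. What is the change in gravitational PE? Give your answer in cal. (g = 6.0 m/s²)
ΔPE = mg(h₂ − h₁) = 23 kg × 6.0 m/s² × (39 − 9) m = 4140 J = 989.5 cal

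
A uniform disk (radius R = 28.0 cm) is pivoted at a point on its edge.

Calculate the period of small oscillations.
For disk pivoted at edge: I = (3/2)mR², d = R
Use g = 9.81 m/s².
I/m = (3/2)R² = 0.1176 m²; d = R = 0.28 m
T = 2π√((3/2)R²/(gR)) = 2π√(3R/(2g)) = 1.3 s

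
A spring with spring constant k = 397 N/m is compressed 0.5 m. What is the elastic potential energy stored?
PE = ½kx² = ½×397×0.5² = 49.62 J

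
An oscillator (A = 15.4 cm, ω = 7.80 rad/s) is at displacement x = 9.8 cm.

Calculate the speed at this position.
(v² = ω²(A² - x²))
v = ω√(A² − x²) = 7.8×√(0.154² − 0.098²) = 0.9266 m/s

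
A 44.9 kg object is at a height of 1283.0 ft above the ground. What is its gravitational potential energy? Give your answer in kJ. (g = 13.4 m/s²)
PE = mgh = 44.9 kg × 13.4 m/s² × 391.1 m = 2.353e+05 J = 235.3 kJ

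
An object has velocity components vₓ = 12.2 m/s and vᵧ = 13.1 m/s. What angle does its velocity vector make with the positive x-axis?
θ = arctan(vᵧ/vₓ) = arctan(13.1/12.2) = 47.04°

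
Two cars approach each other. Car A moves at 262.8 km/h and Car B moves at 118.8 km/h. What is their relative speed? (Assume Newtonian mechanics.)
v_rel = v_A + v_B = 262.8 + 118.8 = 381.6 km/h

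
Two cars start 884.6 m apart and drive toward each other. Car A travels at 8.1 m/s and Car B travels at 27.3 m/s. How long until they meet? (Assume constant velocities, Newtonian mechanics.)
Combined speed: v_combined = 8.1 + 27.3 = 35.4 m/s
Time to meet: t = d/35.4 = 884.6/35.4 = 24.99 s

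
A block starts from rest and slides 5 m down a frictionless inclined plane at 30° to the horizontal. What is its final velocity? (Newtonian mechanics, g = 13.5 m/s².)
a = g sin(θ) = 13.5 × sin(30°) = 6.75 m/s²
v = √(2ad) = √(2 × 6.75 × 5) = 8.22 m/s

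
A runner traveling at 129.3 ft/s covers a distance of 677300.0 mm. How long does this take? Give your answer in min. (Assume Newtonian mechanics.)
t = d/v (with unit conversion) = 0.2864 min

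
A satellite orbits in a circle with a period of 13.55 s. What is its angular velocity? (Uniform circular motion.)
ω = 2π/T = 2π/13.55 = 0.4637 rad/s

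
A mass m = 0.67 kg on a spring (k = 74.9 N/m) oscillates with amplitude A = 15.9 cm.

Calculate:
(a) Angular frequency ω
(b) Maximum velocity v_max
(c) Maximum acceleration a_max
ω = √(k/m) = √(74.9/0.67) = 10.57 rad/s
v_max = ωA = 10.57×0.159 = 1.681 m/s
a_max = ω²A = 10.57²×0.159 = 17.77 m/s²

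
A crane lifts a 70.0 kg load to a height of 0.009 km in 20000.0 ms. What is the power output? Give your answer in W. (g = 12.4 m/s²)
W = mgh = 70×12.4×9 = 7812 J
P = W/t = 7812/20 = 390.6 W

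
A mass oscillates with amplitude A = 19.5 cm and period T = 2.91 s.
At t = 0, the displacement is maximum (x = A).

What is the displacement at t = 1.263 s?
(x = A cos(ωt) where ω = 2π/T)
ω = 2π/T = 2π/2.91 = 2.159 rad/s
x = A cos(ωt) = 19.5×cos(2.159×1.263) = -17.85 cm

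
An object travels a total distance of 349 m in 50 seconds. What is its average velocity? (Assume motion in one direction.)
v_avg = Δd / Δt = 349 / 50 = 6.98 m/s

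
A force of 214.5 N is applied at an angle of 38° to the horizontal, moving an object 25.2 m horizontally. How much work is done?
W = Fd cosθ = 214.5×25.2×cos(38°) = 4259.5 J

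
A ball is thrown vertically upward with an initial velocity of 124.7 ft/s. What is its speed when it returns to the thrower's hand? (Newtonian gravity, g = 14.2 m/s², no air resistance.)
By conservation of energy, the ball returns at the same speed = 124.7 ft/s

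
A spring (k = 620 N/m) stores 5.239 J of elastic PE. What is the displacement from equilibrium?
PE = ½kx² → x = √(2PE/k) = √(2×5.239/620) = 0.13 m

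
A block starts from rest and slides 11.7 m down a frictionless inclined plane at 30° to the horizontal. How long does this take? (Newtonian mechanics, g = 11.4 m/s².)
a = g sin(θ) = 11.4 × sin(30°) = 5.7 m/s²
t = √(2d/a) = √(2 × 11.7 / 5.7) = 2.03 s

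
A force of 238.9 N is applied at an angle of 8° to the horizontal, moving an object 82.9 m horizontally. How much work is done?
W = Fd cosθ = 238.9×82.9×cos(8°) = 19612.0 J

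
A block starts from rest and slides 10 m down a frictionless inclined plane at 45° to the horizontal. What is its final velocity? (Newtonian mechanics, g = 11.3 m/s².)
a = g sin(θ) = 11.3 × sin(45°) = 7.99 m/s²
v = √(2ad) = √(2 × 7.99 × 10) = 12.64 m/s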